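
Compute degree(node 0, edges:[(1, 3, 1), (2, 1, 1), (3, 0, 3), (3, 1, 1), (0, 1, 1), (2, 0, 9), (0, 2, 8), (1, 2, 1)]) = incident: (3,0), (0,1), (2,0), (0,2)
= 4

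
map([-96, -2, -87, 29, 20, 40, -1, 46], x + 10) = -96+10=-86, -2+10=8, -87+10=-77, 29+10=39, 20+10=30, 40+10=50, -1+10=9, 46+10=56
= [-86, 8, -77, 39, 30, 50, 9, 56]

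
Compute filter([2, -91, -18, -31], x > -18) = [2]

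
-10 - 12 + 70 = 48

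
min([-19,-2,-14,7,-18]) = -19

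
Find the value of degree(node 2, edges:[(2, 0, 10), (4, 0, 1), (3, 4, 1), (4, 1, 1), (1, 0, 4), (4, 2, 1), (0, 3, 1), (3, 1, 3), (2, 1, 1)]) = incident: (2,0), (4,2), (2,1)
= 3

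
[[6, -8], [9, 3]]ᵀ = [[6, 9], [-8, 3]]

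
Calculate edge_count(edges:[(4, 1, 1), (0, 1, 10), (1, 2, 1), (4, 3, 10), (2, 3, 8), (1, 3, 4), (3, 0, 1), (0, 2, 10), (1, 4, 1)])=9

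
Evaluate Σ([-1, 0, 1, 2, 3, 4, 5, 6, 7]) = 27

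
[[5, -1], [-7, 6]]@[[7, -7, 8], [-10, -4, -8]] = [[45, -31, 48], [-109, 25, -104]]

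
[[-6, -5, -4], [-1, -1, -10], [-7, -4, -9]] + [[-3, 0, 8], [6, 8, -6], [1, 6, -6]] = [[-9, -5, 4], [5, 7, -16], [-6, 2, -15]]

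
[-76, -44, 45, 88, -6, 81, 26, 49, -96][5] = 81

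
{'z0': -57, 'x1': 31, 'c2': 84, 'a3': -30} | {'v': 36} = {'z0': -57, 'x1': 31, 'c2': 84, 'a3': -30, 'v': 36}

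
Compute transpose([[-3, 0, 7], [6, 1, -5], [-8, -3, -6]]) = [[-3, 6, -8], [0, 1, -3], [7, -5, -6]]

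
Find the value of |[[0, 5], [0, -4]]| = 0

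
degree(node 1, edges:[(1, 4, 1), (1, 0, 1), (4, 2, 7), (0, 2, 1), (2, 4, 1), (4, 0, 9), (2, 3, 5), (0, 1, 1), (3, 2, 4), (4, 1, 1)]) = incident: (1,4), (1,0), (0,1), (4,1)
= 4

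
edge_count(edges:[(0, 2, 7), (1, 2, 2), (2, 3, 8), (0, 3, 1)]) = 4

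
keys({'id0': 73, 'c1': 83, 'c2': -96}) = ['id0', 'c1', 'c2']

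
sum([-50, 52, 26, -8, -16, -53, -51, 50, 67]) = 17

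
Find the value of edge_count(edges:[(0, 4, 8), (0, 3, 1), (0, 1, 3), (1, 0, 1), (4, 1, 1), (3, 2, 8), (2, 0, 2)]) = 7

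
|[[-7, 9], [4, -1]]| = (-7)*(-1) - (9)*(4)
= -29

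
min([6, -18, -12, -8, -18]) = -18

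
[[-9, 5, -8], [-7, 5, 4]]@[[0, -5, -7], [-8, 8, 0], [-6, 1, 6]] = [[8, 77, 15], [-64, 79, 73]]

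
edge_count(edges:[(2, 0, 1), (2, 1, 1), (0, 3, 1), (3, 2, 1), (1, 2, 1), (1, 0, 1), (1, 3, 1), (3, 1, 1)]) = 8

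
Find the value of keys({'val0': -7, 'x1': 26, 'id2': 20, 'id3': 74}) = ['val0', 'x1', 'id2', 'id3']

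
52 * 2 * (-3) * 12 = -3744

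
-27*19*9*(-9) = 41553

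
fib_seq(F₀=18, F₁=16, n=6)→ F_2 = F_1 + F_0 = 34
F_3 = F_2 + F_1 = 50
F_4 = F_3 + F_2 = 84
...
= [18, 16, 34, 50, 84, 134]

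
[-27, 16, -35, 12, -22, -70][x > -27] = [16, 12, -22]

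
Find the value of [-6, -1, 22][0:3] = [-6, -1, 22]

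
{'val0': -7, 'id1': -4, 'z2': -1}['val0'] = -7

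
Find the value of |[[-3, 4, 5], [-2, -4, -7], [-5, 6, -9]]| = -326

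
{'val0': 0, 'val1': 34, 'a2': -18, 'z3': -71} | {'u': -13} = {'val0': 0, 'val1': 34, 'a2': -18, 'z3': -71, 'u': -13}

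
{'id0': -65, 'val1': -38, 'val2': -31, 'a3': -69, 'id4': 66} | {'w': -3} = {'id0': -65, 'val1': -38, 'val2': -31, 'a3': -69, 'id4': 66, 'w': -3}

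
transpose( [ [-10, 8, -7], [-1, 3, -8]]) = [[-10, -1], [8, 3], [-7, -8]]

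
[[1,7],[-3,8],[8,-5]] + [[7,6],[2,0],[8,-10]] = [[8, 13], [-1, 8], [16, -15]]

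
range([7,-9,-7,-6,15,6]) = 24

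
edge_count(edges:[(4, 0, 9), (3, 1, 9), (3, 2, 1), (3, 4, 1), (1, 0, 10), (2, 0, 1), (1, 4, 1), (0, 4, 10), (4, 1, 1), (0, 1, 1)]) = 10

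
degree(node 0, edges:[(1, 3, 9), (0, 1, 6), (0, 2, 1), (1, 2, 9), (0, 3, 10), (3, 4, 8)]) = incident: (0,1), (0,2), (0,3)
= 3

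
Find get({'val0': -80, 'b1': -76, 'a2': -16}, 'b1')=-76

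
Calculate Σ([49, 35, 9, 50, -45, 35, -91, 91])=49 + 35 + 9 + 50 + (-45) + 35 + (-91) + 91
= 133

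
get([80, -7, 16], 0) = 80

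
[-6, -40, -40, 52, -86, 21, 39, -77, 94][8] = 94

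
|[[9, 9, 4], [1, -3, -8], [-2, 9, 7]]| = (1)*(9)*det([[-3, -8], [9, 7]]) + (-1)*(9)*det([[1, -8], [-2, 7]]) + (1)*(4)*det([[1, -3], [-2, 9]])
= 459 + 81 + 12
= 552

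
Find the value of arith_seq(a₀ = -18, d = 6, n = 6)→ a_0 = -18 + 0*6 = -18
a_1 = -18 + 1*6 = -12
a_2 = -18 + 2*6 = -6
...
= [-18, -12, -6, 0, 6, 12]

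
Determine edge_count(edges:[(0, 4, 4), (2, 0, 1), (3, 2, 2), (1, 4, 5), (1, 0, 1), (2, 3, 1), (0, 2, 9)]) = 7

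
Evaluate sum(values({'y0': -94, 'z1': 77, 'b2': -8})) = -25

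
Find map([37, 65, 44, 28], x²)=[1369, 4225, 1936, 784]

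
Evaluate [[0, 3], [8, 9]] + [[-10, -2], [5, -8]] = [[-10, 1], [13, 1]]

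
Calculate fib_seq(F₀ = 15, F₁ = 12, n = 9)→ F_2 = F_1 + F_0 = 27
F_3 = F_2 + F_1 = 39
F_4 = F_3 + F_2 = 66
...
= [15, 12, 27, 39, 66, 105, 171, 276, 447]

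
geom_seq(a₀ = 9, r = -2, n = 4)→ [9, -18, 36, -72]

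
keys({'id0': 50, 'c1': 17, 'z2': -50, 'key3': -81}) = ['id0', 'c1', 'z2', 'key3']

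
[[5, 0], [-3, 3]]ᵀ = [[5, -3], [0, 3]]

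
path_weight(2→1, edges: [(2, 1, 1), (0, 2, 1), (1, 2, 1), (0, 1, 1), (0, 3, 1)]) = 1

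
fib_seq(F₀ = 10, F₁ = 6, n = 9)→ [10, 6, 16, 22, 38, 60, 98, 158, 256]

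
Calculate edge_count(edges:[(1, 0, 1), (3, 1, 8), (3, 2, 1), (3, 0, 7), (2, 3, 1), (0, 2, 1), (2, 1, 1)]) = 7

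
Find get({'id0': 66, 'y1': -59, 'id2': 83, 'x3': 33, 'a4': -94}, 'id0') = 66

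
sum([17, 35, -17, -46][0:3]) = slice → [17, 35, -17]
17 + 35 + (-17)
= 35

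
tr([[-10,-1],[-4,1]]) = -9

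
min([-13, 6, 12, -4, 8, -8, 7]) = -13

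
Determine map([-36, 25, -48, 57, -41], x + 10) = -36+10=-26, 25+10=35, -48+10=-38, 57+10=67, -41+10=-31
= [-26, 35, -38, 67, -31]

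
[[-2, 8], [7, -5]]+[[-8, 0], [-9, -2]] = [[-10, 8], [-2, -7]]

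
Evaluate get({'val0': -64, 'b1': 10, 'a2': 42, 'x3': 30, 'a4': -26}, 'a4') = -26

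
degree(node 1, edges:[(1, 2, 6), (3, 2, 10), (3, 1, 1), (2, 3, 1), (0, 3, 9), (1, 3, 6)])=3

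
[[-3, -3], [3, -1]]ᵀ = [[-3, 3], [-3, -1]]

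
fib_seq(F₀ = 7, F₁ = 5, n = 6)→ [7, 5, 12, 17, 29, 46]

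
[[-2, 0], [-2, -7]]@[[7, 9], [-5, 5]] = [[-14, -18], [21, -53]]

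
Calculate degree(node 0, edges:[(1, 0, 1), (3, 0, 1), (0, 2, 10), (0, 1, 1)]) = incident: (1,0), (3,0), (0,2), (0,1)
= 4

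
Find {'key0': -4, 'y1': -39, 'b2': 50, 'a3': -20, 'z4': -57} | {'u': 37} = {'key0': -4, 'y1': -39, 'b2': 50, 'a3': -20, 'z4': -57, 'u': 37}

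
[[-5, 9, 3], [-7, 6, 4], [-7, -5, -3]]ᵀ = [[-5, -7, -7], [9, 6, -5], [3, 4, -3]]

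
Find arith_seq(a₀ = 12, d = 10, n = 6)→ a_0 = 12 + 0*10 = 12
a_1 = 12 + 1*10 = 22
a_2 = 12 + 2*10 = 32
...
= [12, 22, 32, 42, 52, 62]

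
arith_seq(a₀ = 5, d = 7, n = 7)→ [5, 12, 19, 26, 33, 40, 47]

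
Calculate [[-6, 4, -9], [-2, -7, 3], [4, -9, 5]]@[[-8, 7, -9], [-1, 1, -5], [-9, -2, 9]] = [[125, -20, -47], [-4, -27, 80], [-68, 9, 54]]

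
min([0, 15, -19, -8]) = -19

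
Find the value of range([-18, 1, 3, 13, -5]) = 31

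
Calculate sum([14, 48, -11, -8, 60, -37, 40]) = 14 + 48 + (-11) + (-8) + 60 + (-37) + 40
= 106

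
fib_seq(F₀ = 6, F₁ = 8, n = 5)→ F_2 = F_1 + F_0 = 14
F_3 = F_2 + F_1 = 22
F_4 = F_3 + F_2 = 36
= [6, 8, 14, 22, 36]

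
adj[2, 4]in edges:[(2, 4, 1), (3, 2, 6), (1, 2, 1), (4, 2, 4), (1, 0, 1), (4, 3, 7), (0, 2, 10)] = 1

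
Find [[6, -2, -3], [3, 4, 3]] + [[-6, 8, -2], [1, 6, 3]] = [[0, 6, -5], [4, 10, 6]]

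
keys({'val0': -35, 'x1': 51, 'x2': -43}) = ['val0', 'x1', 'x2']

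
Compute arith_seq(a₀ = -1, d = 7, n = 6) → a_0 = -1 + 0*7 = -1
a_1 = -1 + 1*7 = 6
a_2 = -1 + 2*7 = 13
...
= [-1, 6, 13, 20, 27, 34]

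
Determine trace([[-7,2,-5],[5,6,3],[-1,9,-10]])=-11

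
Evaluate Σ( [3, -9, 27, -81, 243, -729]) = 3 + -9 + 27 + -81 + 243 + -729
= -546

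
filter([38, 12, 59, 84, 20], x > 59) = keep x where x > 59: 38✗, 12✗, 59✗, 84✓, 20✗
= [84]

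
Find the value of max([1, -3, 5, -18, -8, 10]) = 10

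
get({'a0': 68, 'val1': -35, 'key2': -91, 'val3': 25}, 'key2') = -91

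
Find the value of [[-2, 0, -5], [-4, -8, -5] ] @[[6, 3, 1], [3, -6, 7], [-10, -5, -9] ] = C[0][0] = (-2)*(6) + (0)*(3) + (-5)*(-10) = 38
C[0][1] = (-2)*(3) + (0)*(-6) + (-5)*(-5) = 19
C[0][2] = (-2)*(1) + (0)*(7) + (-5)*(-9) = 43
C[1][0] = (-4)*(6) + (-8)*(3) + (-5)*(-10) = 2
C[1][1] = (-4)*(3) + (-8)*(-6) + (-5)*(-5) = 61
C[1][2] = (-4)*(1) + (-8)*(7) + (-5)*(-9) = -15
= [[38, 19, 43], [2, 61, -15]]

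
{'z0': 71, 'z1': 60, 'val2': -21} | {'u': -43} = {'z0': 71, 'z1': 60, 'val2': -21, 'u': -43}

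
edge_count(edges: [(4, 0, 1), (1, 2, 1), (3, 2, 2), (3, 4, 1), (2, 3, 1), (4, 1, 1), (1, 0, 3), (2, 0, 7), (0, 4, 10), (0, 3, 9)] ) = 10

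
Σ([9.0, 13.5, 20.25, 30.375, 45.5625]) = 118.6875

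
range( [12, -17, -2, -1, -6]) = 29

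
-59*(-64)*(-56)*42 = -8881152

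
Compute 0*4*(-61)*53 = 0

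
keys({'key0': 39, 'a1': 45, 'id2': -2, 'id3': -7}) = ['key0', 'a1', 'id2', 'id3']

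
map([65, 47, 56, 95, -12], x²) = (65)²=4225, (47)²=2209, (56)²=3136, (95)²=9025, (-12)²=144
= [4225, 2209, 3136, 9025, 144]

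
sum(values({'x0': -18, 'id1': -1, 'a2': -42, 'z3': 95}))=34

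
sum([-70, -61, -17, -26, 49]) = (-70) + (-61) + (-17) + (-26) + 49
= -125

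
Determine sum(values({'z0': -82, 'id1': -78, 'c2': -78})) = -238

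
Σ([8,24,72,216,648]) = 968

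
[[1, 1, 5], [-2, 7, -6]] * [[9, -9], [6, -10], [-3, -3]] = C[0][0] = (1)*(9) + (1)*(6) + (5)*(-3) = 0
C[0][1] = (1)*(-9) + (1)*(-10) + (5)*(-3) = -34
C[1][0] = (-2)*(9) + (7)*(6) + (-6)*(-3) = 42
C[1][1] = (-2)*(-9) + (7)*(-10) + (-6)*(-3) = -34
= [[0, -34], [42, -34]]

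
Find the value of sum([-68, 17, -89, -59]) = -199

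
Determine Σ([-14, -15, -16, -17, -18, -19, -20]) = (-14) + (-15) + (-16) + (-17) + (-18) + (-19) + (-20)
= -119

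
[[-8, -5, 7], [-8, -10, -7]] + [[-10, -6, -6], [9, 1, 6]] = [[-18, -11, 1], [1, -9, -1]]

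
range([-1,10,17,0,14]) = 18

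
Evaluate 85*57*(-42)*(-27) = 5494230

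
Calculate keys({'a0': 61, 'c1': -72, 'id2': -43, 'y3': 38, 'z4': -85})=['a0', 'c1', 'id2', 'y3', 'z4']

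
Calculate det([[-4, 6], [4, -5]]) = -4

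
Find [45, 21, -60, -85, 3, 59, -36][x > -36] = keep x where x > -36: 45✓, 21✓, -60✗, -85✗, 3✓, 59✓, -36✗
= [45, 21, 3, 59]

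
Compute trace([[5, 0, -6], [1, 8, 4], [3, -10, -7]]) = diagonal: 5 + 8 + (-7)
= 6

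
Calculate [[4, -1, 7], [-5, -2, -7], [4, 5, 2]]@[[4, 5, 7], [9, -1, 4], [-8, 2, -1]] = C[0][0] = (4)*(4) + (-1)*(9) + (7)*(-8) = -49
C[0][1] = (4)*(5) + (-1)*(-1) + (7)*(2) = 35
C[0][2] = (4)*(7) + (-1)*(4) + (7)*(-1) = 17
C[1][0] = (-5)*(4) + (-2)*(9) + (-7)*(-8) = 18
C[1][1] = (-5)*(5) + (-2)*(-1) + (-7)*(2) = -37
C[1][2] = (-5)*(7) + (-2)*(4) + (-7)*(-1) = -36
... (3 more cells)
= [[-49, 35, 17], [18, -37, -36], [45, 19, 46]]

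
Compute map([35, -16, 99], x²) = (35)²=1225, (-16)²=256, (99)²=9801
= [1225, 256, 9801]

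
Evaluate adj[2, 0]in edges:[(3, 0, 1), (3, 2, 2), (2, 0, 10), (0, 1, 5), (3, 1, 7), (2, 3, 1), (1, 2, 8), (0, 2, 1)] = 10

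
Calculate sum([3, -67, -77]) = -141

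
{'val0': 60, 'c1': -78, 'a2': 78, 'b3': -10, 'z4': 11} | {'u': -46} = {'val0': 60, 'c1': -78, 'a2': 78, 'b3': -10, 'z4': 11, 'u': -46}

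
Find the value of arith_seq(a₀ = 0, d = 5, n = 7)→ [0, 5, 10, 15, 20, 25, 30]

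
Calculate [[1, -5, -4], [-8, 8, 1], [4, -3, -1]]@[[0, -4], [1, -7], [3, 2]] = C[0][0] = (1)*(0) + (-5)*(1) + (-4)*(3) = -17
C[0][1] = (1)*(-4) + (-5)*(-7) + (-4)*(2) = 23
C[1][0] = (-8)*(0) + (8)*(1) + (1)*(3) = 11
C[1][1] = (-8)*(-4) + (8)*(-7) + (1)*(2) = -22
C[2][0] = (4)*(0) + (-3)*(1) + (-1)*(3) = -6
C[2][1] = (4)*(-4) + (-3)*(-7) + (-1)*(2) = 3
= [[-17, 23], [11, -22], [-6, 3]]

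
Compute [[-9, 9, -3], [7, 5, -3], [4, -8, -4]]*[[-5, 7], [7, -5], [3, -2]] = C[0][0] = (-9)*(-5) + (9)*(7) + (-3)*(3) = 99
C[0][1] = (-9)*(7) + (9)*(-5) + (-3)*(-2) = -102
C[1][0] = (7)*(-5) + (5)*(7) + (-3)*(3) = -9
C[1][1] = (7)*(7) + (5)*(-5) + (-3)*(-2) = 30
C[2][0] = (4)*(-5) + (-8)*(7) + (-4)*(3) = -88
C[2][1] = (4)*(7) + (-8)*(-5) + (-4)*(-2) = 76
= [[99, -102], [-9, 30], [-88, 76]]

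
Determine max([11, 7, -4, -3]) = 11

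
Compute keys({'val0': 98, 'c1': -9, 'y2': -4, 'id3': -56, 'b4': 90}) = ['val0', 'c1', 'y2', 'id3', 'b4']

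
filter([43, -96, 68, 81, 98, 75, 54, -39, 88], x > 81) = keep x where x > 81: 43✗, -96✗, 68✗, 81✗, 98✓, 75✗, 54✗, -39✗, 88✓
= [98, 88]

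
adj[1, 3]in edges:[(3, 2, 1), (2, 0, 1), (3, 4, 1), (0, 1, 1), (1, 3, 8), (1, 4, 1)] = 8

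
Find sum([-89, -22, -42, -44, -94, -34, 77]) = -248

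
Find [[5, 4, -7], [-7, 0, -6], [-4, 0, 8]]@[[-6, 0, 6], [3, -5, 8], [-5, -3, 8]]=[[17, 1, 6], [72, 18, -90], [-16, -24, 40]]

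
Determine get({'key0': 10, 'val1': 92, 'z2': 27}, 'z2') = 27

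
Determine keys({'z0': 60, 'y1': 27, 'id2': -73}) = ['z0', 'y1', 'id2']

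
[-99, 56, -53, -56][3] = -56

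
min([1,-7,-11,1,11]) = -11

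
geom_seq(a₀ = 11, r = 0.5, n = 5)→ [11.0, 5.5, 2.75, 1.375, 0.6875]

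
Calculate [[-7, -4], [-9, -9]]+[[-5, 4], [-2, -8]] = [[-12, 0], [-11, -17]]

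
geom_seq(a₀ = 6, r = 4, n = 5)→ [6, 24, 96, 384, 1536]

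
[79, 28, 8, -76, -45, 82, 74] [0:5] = [79, 28, 8, -76, -45]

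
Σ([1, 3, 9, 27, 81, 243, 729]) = 1093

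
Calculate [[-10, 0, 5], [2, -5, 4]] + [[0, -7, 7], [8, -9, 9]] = [[-10, -7, 12], [10, -14, 13]]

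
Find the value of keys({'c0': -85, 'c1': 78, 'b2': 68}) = ['c0', 'c1', 'b2']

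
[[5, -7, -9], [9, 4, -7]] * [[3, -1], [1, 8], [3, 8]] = [[-19, -133], [10, -33]]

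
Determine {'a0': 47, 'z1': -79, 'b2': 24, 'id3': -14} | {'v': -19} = {'a0': 47, 'z1': -79, 'b2': 24, 'id3': -14, 'v': -19}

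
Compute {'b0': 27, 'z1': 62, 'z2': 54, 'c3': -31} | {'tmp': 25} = {'b0': 27, 'z1': 62, 'z2': 54, 'c3': -31, 'tmp': 25}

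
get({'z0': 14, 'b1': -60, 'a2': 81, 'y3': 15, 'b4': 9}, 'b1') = -60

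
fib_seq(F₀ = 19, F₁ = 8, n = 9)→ [19, 8, 27, 35, 62, 97, 159, 256, 415]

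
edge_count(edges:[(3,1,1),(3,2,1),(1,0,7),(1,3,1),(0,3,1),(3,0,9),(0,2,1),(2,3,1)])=8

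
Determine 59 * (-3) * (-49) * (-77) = -667821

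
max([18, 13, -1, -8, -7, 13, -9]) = 18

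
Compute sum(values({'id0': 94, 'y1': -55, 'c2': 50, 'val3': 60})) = 149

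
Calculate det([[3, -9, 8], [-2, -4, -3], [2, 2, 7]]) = (1)*(3)*det([[-4, -3], [2, 7]]) + (-1)*(-9)*det([[-2, -3], [2, 7]]) + (1)*(8)*det([[-2, -4], [2, 2]])
= -66 + -72 + 32
= -106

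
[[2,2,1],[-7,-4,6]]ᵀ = [[2, -7], [2, -4], [1, 6]]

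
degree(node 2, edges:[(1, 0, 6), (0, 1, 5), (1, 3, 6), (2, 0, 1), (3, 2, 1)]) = 2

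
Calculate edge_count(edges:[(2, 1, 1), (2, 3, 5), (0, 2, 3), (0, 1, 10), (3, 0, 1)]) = 5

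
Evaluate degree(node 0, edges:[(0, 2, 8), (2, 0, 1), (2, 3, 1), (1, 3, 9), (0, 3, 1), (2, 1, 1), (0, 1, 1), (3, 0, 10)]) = 5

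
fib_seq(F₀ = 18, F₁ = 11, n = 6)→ [18, 11, 29, 40, 69, 109]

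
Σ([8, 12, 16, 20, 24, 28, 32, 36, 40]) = 216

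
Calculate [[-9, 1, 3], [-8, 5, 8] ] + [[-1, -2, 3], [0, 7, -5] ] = [[-10, -1, 6], [-8, 12, 3]]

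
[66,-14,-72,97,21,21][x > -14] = keep x where x > -14: 66✓, -14✗, -72✗, 97✓, 21✓, 21✓
= [66, 97, 21, 21]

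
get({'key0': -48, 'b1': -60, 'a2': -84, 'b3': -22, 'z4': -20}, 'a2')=-84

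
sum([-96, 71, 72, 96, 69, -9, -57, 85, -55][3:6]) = 156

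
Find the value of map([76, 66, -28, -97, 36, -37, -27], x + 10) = 76+10=86, 66+10=76, -28+10=-18, -97+10=-87, 36+10=46, -37+10=-27, -27+10=-17
= [86, 76, -18, -87, 46, -27, -17]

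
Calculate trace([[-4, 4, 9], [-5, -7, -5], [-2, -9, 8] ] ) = diagonal: (-4) + (-7) + 8
= -3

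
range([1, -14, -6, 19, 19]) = 33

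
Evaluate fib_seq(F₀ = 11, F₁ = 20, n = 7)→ [11, 20, 31, 51, 82, 133, 215]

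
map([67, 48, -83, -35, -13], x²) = (67)²=4489, (48)²=2304, (-83)²=6889, (-35)²=1225, (-13)²=169
= [4489, 2304, 6889, 1225, 169]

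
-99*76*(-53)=398772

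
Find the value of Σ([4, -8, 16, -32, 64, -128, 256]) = 172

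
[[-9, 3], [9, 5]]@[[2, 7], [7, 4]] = C[0][0] = (-9)*(2) + (3)*(7) = 3
C[0][1] = (-9)*(7) + (3)*(4) = -51
C[1][0] = (9)*(2) + (5)*(7) = 53
C[1][1] = (9)*(7) + (5)*(4) = 83
= [[3, -51], [53, 83]]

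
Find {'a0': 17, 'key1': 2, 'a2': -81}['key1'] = 2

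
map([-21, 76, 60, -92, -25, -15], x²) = [441, 5776, 3600, 8464, 625, 225]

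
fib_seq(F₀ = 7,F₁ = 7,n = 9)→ F_2 = F_1 + F_0 = 14
F_3 = F_2 + F_1 = 21
F_4 = F_3 + F_2 = 35
...
= [7, 7, 14, 21, 35, 56, 91, 147, 238]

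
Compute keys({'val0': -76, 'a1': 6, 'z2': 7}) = ['val0', 'a1', 'z2']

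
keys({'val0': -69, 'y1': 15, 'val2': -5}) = ['val0', 'y1', 'val2']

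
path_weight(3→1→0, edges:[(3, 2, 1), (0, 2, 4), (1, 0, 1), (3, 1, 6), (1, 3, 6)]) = w(3→1)=6 + w(1→0)=1
= 7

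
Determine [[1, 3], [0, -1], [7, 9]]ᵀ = [[1, 0, 7], [3, -1, 9]]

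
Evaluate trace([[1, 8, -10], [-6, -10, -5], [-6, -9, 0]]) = -9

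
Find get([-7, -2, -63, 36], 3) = 36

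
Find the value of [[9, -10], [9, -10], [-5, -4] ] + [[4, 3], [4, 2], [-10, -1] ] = [[13, -7], [13, -8], [-15, -5]]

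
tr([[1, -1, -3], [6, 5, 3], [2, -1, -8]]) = -2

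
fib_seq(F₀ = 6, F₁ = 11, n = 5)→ F_2 = F_1 + F_0 = 17
F_3 = F_2 + F_1 = 28
F_4 = F_3 + F_2 = 45
= [6, 11, 17, 28, 45]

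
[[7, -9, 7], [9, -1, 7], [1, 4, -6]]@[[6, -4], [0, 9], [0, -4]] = C[0][0] = (7)*(6) + (-9)*(0) + (7)*(0) = 42
C[0][1] = (7)*(-4) + (-9)*(9) + (7)*(-4) = -137
C[1][0] = (9)*(6) + (-1)*(0) + (7)*(0) = 54
C[1][1] = (9)*(-4) + (-1)*(9) + (7)*(-4) = -73
C[2][0] = (1)*(6) + (4)*(0) + (-6)*(0) = 6
C[2][1] = (1)*(-4) + (4)*(9) + (-6)*(-4) = 56
= [[42, -137], [54, -73], [6, 56]]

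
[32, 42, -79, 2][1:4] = [42, -79, 2]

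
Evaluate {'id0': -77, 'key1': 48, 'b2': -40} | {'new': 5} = {'id0': -77, 'key1': 48, 'b2': -40, 'new': 5}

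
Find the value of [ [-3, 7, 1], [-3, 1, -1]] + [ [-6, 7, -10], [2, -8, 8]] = [[-9, 14, -9], [-1, -7, 7]]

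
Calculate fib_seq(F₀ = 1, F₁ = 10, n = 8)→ [1, 10, 11, 21, 32, 53, 85, 138]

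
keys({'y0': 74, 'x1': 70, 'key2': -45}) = ['y0', 'x1', 'key2']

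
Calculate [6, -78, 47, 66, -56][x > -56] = [6, 47, 66]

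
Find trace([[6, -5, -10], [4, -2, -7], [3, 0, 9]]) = diagonal: 6 + (-2) + 9
= 13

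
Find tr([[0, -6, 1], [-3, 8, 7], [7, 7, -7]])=diagonal: 0 + 8 + (-7)
= 1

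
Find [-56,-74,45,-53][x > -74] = [-56, 45, -53]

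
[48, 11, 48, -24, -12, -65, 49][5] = -65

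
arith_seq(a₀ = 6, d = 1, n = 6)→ [6, 7, 8, 9, 10, 11]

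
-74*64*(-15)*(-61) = -4333440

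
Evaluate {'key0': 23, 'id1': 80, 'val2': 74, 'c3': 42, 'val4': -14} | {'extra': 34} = {'key0': 23, 'id1': 80, 'val2': 74, 'c3': 42, 'val4': -14, 'extra': 34}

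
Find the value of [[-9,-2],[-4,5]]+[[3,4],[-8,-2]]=[[-6, 2], [-12, 3]]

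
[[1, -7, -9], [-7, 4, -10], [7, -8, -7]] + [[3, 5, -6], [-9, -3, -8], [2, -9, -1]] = [[4, -2, -15], [-16, 1, -18], [9, -17, -8]]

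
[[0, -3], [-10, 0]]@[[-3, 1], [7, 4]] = C[0][0] = (0)*(-3) + (-3)*(7) = -21
C[0][1] = (0)*(1) + (-3)*(4) = -12
C[1][0] = (-10)*(-3) + (0)*(7) = 30
C[1][1] = (-10)*(1) + (0)*(4) = -10
= [[-21, -12], [30, -10]]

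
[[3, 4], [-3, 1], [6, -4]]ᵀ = [[3, -3, 6], [4, 1, -4]]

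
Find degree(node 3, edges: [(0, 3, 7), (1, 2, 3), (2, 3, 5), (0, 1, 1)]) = incident: (0,3), (2,3)
= 2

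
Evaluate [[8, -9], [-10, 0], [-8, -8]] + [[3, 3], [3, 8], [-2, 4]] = [[11, -6], [-7, 8], [-10, -4]]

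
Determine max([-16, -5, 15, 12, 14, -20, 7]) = 15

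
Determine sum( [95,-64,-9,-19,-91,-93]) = -181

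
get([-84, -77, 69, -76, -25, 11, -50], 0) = -84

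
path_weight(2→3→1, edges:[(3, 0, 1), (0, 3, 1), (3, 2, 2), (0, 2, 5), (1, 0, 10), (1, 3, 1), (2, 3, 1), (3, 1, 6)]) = w(2→3)=1 + w(3→1)=6
= 7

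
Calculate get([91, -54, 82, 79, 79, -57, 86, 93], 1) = -54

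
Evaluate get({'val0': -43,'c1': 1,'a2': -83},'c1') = 1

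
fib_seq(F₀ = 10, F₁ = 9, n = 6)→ [10, 9, 19, 28, 47, 75]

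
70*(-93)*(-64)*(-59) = -24581760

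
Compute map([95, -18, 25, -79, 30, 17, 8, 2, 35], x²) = (95)²=9025, (-18)²=324, (25)²=625, (-79)²=6241, (30)²=900, (17)²=289, (8)²=64, (2)²=4, (35)²=1225
= [9025, 324, 625, 6241, 900, 289, 64, 4, 1225]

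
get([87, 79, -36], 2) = -36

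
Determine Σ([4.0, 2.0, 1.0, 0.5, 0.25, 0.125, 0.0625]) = 4.0 + 2.0 + 1.0 + 0.5 + 0.25 + 0.125 + 0.0625
= 7.9375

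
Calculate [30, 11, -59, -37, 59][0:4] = [30, 11, -59, -37]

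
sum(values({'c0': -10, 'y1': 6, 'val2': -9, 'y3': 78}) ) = (-10) + 6 + (-9) + 78
= 65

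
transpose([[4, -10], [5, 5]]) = [[4, 5], [-10, 5]]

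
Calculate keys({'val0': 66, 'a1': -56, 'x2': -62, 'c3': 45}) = ['val0', 'a1', 'x2', 'c3']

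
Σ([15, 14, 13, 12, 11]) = 15 + 14 + 13 + 12 + 11
= 65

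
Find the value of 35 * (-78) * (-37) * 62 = 6262620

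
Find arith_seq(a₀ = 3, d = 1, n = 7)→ a_0 = 3 + 0*1 = 3
a_1 = 3 + 1*1 = 4
a_2 = 3 + 2*1 = 5
...
= [3, 4, 5, 6, 7, 8, 9]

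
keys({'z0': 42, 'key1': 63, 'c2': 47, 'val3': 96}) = ['z0', 'key1', 'c2', 'val3']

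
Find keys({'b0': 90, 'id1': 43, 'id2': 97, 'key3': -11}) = ['b0', 'id1', 'id2', 'key3']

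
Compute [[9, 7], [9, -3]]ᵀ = [[9, 9], [7, -3]]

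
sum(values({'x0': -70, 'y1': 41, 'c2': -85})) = (-70) + 41 + (-85)
= -114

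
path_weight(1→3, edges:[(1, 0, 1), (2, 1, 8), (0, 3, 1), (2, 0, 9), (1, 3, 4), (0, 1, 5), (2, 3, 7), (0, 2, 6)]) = 4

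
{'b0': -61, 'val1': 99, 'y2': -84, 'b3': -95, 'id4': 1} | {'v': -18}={'b0': -61, 'val1': 99, 'y2': -84, 'b3': -95, 'id4': 1, 'v': -18}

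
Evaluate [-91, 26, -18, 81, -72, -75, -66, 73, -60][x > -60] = [26, -18, 81, 73]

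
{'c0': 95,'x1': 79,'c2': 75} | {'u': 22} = {'c0': 95, 'x1': 79, 'c2': 75, 'u': 22}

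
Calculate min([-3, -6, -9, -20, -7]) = -20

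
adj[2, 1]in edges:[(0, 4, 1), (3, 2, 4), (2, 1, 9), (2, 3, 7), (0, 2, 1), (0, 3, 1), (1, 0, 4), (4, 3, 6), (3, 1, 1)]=9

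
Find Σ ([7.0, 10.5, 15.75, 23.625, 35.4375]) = 92.3125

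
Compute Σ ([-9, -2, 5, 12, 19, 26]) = 51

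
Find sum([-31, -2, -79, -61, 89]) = (-31) + (-2) + (-79) + (-61) + 89
= -84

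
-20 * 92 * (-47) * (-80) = -6918400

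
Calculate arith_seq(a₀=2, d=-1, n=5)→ a_0 = 2 + 0*-1 = 2
a_1 = 2 + 1*-1 = 1
a_2 = 2 + 2*-1 = 0
...
= [2, 1, 0, -1, -2]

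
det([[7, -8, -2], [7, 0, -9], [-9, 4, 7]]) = (1)*(7)*det([[0, -9], [4, 7]]) + (-1)*(-8)*det([[7, -9], [-9, 7]]) + (1)*(-2)*det([[7, 0], [-9, 4]])
= 252 + -256 + -56
= -60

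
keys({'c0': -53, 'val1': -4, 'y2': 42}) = ['c0', 'val1', 'y2']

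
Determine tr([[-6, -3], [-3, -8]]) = -14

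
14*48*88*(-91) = -5381376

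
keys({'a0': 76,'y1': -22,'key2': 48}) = ['a0', 'y1', 'key2']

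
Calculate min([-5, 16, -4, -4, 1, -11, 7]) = -11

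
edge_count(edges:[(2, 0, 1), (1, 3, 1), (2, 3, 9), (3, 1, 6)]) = 4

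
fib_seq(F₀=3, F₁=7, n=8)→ [3, 7, 10, 17, 27, 44, 71, 115]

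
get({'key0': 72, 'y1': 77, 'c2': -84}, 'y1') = 77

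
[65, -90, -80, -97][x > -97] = keep x where x > -97: 65✓, -90✓, -80✓, -97✗
= [65, -90, -80]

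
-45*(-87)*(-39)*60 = -9161100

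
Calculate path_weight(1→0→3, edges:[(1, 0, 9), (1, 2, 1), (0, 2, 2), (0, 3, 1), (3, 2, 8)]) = w(1→0)=9 + w(0→3)=1
= 10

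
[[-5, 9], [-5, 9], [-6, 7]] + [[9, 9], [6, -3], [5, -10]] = [[4, 18], [1, 6], [-1, -3]]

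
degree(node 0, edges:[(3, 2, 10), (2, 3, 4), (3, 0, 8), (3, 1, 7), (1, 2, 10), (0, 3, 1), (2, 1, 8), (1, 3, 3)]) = 2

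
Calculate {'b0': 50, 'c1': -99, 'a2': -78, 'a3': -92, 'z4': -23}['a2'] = -78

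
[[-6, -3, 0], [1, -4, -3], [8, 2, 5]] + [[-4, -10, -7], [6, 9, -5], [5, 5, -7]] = [[-10, -13, -7], [7, 5, -8], [13, 7, -2]]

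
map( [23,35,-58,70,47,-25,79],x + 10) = [33, 45, -48, 80, 57, -15, 89]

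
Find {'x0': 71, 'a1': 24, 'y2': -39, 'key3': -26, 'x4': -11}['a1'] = 24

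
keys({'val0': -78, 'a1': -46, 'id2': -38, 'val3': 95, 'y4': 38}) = ['val0', 'a1', 'id2', 'val3', 'y4']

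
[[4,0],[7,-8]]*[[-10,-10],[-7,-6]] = C[0][0] = (4)*(-10) + (0)*(-7) = -40
C[0][1] = (4)*(-10) + (0)*(-6) = -40
C[1][0] = (7)*(-10) + (-8)*(-7) = -14
C[1][1] = (7)*(-10) + (-8)*(-6) = -22
= [[-40, -40], [-14, -22]]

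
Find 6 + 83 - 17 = 72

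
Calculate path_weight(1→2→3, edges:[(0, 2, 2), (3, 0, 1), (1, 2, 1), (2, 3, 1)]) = 2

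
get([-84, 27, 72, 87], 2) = 72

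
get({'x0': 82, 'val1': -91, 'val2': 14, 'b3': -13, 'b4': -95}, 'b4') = -95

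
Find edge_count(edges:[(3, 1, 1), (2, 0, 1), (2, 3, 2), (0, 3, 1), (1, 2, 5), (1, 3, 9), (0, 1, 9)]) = 7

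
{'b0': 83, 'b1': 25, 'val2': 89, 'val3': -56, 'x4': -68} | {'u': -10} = {'b0': 83, 'b1': 25, 'val2': 89, 'val3': -56, 'x4': -68, 'u': -10}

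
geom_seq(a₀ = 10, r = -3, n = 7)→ [10, -30, 90, -270, 810, -2430, 7290]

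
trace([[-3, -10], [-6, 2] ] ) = -1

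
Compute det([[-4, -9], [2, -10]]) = 58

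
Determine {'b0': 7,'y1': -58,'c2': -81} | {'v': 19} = {'b0': 7, 'y1': -58, 'c2': -81, 'v': 19}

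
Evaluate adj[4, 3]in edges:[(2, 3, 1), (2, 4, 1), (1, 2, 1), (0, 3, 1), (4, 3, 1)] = 1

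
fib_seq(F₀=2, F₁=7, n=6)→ F_2 = F_1 + F_0 = 9
F_3 = F_2 + F_1 = 16
F_4 = F_3 + F_2 = 25
...
= [2, 7, 9, 16, 25, 41]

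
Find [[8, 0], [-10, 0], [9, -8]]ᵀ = [[8, -10, 9], [0, 0, -8]]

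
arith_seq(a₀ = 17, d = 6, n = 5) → a_0 = 17 + 0*6 = 17
a_1 = 17 + 1*6 = 23
a_2 = 17 + 2*6 = 29
...
= [17, 23, 29, 35, 41]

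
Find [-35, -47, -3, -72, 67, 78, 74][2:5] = [-3, -72, 67]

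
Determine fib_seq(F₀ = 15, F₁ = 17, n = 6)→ [15, 17, 32, 49, 81, 130]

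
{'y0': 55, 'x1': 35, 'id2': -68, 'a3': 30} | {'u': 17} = {'y0': 55, 'x1': 35, 'id2': -68, 'a3': 30, 'u': 17}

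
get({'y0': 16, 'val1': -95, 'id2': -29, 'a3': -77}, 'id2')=-29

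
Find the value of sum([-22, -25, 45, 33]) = 31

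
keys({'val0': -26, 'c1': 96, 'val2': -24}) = ['val0', 'c1', 'val2']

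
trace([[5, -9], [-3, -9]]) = diagonal: 5 + (-9)
= -4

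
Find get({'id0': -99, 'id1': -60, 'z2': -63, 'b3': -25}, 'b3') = -25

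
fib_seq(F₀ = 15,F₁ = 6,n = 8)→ [15, 6, 21, 27, 48, 75, 123, 198]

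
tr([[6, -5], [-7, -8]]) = diagonal: 6 + (-8)
= -2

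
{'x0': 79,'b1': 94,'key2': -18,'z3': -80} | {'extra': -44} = {'x0': 79, 'b1': 94, 'key2': -18, 'z3': -80, 'extra': -44}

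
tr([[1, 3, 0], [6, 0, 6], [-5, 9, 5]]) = 6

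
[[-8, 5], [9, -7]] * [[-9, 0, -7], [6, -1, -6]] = [[102, -5, 26], [-123, 7, -21]]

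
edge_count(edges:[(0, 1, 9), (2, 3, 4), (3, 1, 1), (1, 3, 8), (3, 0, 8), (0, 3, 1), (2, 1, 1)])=7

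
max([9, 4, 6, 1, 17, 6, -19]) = 17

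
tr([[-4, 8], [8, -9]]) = diagonal: (-4) + (-9)
= -13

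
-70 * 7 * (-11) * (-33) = -177870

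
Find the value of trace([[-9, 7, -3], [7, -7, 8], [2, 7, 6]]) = -10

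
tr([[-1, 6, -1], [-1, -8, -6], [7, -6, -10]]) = -19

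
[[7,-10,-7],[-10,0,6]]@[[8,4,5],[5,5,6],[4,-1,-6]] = [[-22, -15, 17], [-56, -46, -86]]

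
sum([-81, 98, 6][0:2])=slice → [-81, 98]
(-81) + 98
= 17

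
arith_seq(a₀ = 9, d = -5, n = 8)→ [9, 4, -1, -6, -11, -16, -21, -26]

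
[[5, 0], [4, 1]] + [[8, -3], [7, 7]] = [[13, -3], [11, 8]]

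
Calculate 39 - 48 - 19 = -28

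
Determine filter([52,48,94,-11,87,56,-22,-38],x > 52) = keep x where x > 52: 52✗, 48✗, 94✓, -11✗, 87✓, 56✓, -22✗, -38✗
= [94, 87, 56]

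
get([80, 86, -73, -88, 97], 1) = 86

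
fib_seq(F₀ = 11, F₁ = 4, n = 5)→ [11, 4, 15, 19, 34]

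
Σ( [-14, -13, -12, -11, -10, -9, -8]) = (-14) + (-13) + (-12) + (-11) + (-10) + (-9) + (-8)
= -77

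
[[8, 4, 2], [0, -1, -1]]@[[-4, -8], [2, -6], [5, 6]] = C[0][0] = (8)*(-4) + (4)*(2) + (2)*(5) = -14
C[0][1] = (8)*(-8) + (4)*(-6) + (2)*(6) = -76
C[1][0] = (0)*(-4) + (-1)*(2) + (-1)*(5) = -7
C[1][1] = (0)*(-8) + (-1)*(-6) + (-1)*(6) = 0
= [[-14, -76], [-7, 0]]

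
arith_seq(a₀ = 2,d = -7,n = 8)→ [2, -5, -12, -19, -26, -33, -40, -47]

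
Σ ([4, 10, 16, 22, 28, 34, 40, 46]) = 200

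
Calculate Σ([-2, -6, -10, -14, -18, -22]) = -72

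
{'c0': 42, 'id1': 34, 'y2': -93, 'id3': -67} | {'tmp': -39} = {'c0': 42, 'id1': 34, 'y2': -93, 'id3': -67, 'tmp': -39}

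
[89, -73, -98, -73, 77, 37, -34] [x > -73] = [89, 77, 37, -34]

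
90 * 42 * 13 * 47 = 2309580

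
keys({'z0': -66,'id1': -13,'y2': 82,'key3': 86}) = ['z0', 'id1', 'y2', 'key3']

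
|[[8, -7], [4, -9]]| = (8)*(-9) - (-7)*(4)
= -44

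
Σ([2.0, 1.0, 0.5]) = 2.0 + 1.0 + 0.5
= 3.5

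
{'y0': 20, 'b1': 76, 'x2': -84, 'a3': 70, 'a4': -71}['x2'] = -84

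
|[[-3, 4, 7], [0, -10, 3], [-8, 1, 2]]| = -587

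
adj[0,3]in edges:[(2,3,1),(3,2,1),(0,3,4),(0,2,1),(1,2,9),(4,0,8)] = 4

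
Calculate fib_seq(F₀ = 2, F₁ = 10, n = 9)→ [2, 10, 12, 22, 34, 56, 90, 146, 236]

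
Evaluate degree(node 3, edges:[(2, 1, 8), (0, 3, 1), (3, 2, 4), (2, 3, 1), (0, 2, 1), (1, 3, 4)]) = incident: (0,3), (3,2), (2,3), (1,3)
= 4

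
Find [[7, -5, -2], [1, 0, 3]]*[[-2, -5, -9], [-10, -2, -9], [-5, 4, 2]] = [[46, -33, -22], [-17, 7, -3]]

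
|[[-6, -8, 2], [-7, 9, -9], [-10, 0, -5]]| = 10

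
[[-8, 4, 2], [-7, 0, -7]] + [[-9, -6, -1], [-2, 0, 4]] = [[-17, -2, 1], [-9, 0, -3]]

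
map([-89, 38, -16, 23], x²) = (-89)²=7921, (38)²=1444, (-16)²=256, (23)²=529
= [7921, 1444, 256, 529]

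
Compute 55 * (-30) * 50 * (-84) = 6930000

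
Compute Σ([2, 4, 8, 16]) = 2 + 4 + 8 + 16
= 30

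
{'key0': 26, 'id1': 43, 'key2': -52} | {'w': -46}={'key0': 26, 'id1': 43, 'key2': -52, 'w': -46}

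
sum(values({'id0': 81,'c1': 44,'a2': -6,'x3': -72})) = 47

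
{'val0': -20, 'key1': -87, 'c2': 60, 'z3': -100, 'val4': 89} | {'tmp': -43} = {'val0': -20, 'key1': -87, 'c2': 60, 'z3': -100, 'val4': 89, 'tmp': -43}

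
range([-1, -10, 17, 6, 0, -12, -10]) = 29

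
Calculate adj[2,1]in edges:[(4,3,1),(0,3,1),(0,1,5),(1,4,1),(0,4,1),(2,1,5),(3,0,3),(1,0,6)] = 5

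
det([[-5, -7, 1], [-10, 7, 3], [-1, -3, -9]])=(1)*(-5)*det([[7, 3], [-3, -9]]) + (-1)*(-7)*det([[-10, 3], [-1, -9]]) + (1)*(1)*det([[-10, 7], [-1, -3]])
= 270 + 651 + 37
= 958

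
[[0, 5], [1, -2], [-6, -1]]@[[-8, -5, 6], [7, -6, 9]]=[[35, -30, 45], [-22, 7, -12], [41, 36, -45]]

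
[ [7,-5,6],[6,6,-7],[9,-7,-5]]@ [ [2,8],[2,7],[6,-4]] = [[40, -3], [-18, 118], [-26, 43]]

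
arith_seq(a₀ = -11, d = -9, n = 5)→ a_0 = -11 + 0*-9 = -11
a_1 = -11 + 1*-9 = -20
a_2 = -11 + 2*-9 = -29
...
= [-11, -20, -29, -38, -47]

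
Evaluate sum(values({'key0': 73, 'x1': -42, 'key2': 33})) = 64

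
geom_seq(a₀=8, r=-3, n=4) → a_0 = 8*(-3)^0 = 8
a_1 = 8*(-3)^1 = -24
a_2 = 8*(-3)^2 = 72
...
= [8, -24, 72, -216]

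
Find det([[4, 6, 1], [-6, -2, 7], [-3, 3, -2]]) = -290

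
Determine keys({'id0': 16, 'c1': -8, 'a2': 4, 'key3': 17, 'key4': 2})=['id0', 'c1', 'a2', 'key3', 'key4']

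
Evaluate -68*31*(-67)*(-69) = -9745284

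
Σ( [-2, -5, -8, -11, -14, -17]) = (-2) + (-5) + (-8) + (-11) + (-14) + (-17)
= -57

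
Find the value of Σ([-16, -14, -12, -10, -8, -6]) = (-16) + (-14) + (-12) + (-10) + (-8) + (-6)
= -66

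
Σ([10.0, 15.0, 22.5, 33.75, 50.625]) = 131.875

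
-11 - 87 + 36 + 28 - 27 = -61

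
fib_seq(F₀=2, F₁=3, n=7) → [2, 3, 5, 8, 13, 21, 34]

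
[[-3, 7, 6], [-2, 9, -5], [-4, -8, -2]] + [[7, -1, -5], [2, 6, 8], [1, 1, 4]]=[[4, 6, 1], [0, 15, 3], [-3, -7, 2]]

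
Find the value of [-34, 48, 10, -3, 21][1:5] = [48, 10, -3, 21]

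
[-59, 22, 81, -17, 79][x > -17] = keep x where x > -17: -59✗, 22✓, 81✓, -17✗, 79✓
= [22, 81, 79]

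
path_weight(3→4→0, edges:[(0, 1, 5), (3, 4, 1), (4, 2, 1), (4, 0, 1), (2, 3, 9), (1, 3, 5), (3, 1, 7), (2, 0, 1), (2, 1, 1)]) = 2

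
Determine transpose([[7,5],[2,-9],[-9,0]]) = [[7, 2, -9], [5, -9, 0]]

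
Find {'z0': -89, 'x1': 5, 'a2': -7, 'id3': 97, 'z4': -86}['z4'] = -86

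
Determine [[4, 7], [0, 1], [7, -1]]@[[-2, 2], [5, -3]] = [[27, -13], [5, -3], [-19, 17]]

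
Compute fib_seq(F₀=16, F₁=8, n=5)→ F_2 = F_1 + F_0 = 24
F_3 = F_2 + F_1 = 32
F_4 = F_3 + F_2 = 56
= [16, 8, 24, 32, 56]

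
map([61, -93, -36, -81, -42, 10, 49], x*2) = [122, -186, -72, -162, -84, 20, 98]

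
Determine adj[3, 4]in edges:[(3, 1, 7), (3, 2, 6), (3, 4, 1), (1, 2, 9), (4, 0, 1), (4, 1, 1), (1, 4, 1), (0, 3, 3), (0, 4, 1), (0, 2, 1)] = 1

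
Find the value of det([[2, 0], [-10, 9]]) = (2)*(9) - (0)*(-10)
= 18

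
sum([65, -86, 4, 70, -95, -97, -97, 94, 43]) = 65 + (-86) + 4 + 70 + (-95) + (-97) + (-97) + 94 + 43
= -99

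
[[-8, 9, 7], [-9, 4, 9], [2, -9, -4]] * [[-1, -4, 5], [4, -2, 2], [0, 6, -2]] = C[0][0] = (-8)*(-1) + (9)*(4) + (7)*(0) = 44
C[0][1] = (-8)*(-4) + (9)*(-2) + (7)*(6) = 56
C[0][2] = (-8)*(5) + (9)*(2) + (7)*(-2) = -36
C[1][0] = (-9)*(-1) + (4)*(4) + (9)*(0) = 25
C[1][1] = (-9)*(-4) + (4)*(-2) + (9)*(6) = 82
C[1][2] = (-9)*(5) + (4)*(2) + (9)*(-2) = -55
... (3 more cells)
= [[44, 56, -36], [25, 82, -55], [-38, -14, 0]]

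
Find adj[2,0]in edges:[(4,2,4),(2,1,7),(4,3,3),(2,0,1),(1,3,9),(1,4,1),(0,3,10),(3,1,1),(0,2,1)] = 1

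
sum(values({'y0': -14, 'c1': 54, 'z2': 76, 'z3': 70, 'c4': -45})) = 141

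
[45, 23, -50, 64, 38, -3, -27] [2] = -50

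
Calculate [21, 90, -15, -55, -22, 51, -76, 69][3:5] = [-55, -22]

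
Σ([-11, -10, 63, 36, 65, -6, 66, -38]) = (-11) + (-10) + 63 + 36 + 65 + (-6) + 66 + (-38)
= 165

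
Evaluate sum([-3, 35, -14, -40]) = -22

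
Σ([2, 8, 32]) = 2 + 8 + 32
= 42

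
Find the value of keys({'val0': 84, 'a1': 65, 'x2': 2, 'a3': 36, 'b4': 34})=['val0', 'a1', 'x2', 'a3', 'b4']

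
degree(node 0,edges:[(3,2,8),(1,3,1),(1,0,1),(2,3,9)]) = 1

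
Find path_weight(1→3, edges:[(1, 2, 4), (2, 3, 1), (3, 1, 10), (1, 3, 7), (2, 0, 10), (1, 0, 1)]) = w(1→3)=7
= 7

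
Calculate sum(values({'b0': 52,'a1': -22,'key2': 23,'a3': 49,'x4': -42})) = 60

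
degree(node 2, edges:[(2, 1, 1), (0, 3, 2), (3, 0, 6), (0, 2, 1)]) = incident: (2,1), (0,2)
= 2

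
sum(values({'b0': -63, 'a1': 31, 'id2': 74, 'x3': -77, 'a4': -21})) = (-63) + 31 + 74 + (-77) + (-21)
= -56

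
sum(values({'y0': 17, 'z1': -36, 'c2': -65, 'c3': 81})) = -3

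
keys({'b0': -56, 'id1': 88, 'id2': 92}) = ['b0', 'id1', 'id2']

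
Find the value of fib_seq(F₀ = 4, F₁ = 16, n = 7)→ [4, 16, 20, 36, 56, 92, 148]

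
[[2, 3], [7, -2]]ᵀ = [[2, 7], [3, -2]]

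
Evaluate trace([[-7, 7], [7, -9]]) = -16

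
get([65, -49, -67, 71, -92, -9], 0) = 65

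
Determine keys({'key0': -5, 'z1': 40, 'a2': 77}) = ['key0', 'z1', 'a2']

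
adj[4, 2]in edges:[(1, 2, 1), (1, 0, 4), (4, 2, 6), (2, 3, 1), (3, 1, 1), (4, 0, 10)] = 6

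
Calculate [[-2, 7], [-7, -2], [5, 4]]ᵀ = [[-2, -7, 5], [7, -2, 4]]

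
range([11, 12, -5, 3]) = 17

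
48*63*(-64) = -193536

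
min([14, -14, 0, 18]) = -14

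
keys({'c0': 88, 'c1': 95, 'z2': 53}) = ['c0', 'c1', 'z2']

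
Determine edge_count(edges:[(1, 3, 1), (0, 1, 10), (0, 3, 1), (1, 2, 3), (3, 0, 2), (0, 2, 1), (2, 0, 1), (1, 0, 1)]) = 8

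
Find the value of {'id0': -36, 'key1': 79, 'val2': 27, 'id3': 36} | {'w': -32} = {'id0': -36, 'key1': 79, 'val2': 27, 'id3': 36, 'w': -32}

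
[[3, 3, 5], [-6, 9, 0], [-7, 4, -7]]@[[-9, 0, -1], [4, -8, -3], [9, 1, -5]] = C[0][0] = (3)*(-9) + (3)*(4) + (5)*(9) = 30
C[0][1] = (3)*(0) + (3)*(-8) + (5)*(1) = -19
C[0][2] = (3)*(-1) + (3)*(-3) + (5)*(-5) = -37
C[1][0] = (-6)*(-9) + (9)*(4) + (0)*(9) = 90
C[1][1] = (-6)*(0) + (9)*(-8) + (0)*(1) = -72
C[1][2] = (-6)*(-1) + (9)*(-3) + (0)*(-5) = -21
... (3 more cells)
= [[30, -19, -37], [90, -72, -21], [16, -39, 30]]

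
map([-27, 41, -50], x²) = (-27)²=729, (41)²=1681, (-50)²=2500
= [729, 1681, 2500]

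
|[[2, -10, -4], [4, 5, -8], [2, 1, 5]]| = (1)*(2)*det([[5, -8], [1, 5]]) + (-1)*(-10)*det([[4, -8], [2, 5]]) + (1)*(-4)*det([[4, 5], [2, 1]])
= 66 + 360 + 24
= 450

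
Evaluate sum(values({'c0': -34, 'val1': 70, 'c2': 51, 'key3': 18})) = (-34) + 70 + 51 + 18
= 105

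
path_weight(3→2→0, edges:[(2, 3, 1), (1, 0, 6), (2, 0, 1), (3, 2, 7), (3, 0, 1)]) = w(3→2)=7 + w(2→0)=1
= 8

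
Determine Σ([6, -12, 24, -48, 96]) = 66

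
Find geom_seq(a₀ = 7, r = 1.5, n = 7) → [7.0, 10.5, 15.75, 23.625, 35.4375, 53.15625, 79.734375]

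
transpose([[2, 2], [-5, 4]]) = [[2, -5], [2, 4]]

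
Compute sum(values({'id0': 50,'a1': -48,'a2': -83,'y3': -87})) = -168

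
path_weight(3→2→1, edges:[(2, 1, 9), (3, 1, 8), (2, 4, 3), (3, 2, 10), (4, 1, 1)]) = 19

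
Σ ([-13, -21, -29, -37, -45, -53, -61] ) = (-13) + (-21) + (-29) + (-37) + (-45) + (-53) + (-61)
= -259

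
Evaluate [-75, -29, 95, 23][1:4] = [-29, 95, 23]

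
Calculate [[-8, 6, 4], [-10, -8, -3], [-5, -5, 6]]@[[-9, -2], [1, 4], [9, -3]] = C[0][0] = (-8)*(-9) + (6)*(1) + (4)*(9) = 114
C[0][1] = (-8)*(-2) + (6)*(4) + (4)*(-3) = 28
C[1][0] = (-10)*(-9) + (-8)*(1) + (-3)*(9) = 55
C[1][1] = (-10)*(-2) + (-8)*(4) + (-3)*(-3) = -3
C[2][0] = (-5)*(-9) + (-5)*(1) + (6)*(9) = 94
C[2][1] = (-5)*(-2) + (-5)*(4) + (6)*(-3) = -28
= [[114, 28], [55, -3], [94, -28]]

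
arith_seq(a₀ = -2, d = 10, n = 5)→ [-2, 8, 18, 28, 38]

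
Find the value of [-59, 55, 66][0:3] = [-59, 55, 66]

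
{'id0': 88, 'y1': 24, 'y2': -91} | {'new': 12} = {'id0': 88, 'y1': 24, 'y2': -91, 'new': 12}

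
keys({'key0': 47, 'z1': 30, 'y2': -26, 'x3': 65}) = ['key0', 'z1', 'y2', 'x3']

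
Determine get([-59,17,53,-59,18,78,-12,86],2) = 53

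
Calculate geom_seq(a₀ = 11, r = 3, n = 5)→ [11, 33, 99, 297, 891]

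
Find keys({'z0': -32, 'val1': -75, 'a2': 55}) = ['z0', 'val1', 'a2']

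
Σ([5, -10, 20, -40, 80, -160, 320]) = 215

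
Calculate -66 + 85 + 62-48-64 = -31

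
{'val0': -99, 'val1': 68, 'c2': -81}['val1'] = 68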